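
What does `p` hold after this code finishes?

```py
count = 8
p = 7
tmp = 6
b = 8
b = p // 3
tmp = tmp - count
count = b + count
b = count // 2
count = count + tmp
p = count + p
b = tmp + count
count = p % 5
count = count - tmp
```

15

b = 7//3 = 2
tmp = 6-8 = -2
count = 2+8 = 10
b = 10//2 = 5
count = 10+(-2) = 8
p = 8+7 = 15
b = (-2)+8 = 6
count = 15%5 = 0
count = 0-(-2) = 2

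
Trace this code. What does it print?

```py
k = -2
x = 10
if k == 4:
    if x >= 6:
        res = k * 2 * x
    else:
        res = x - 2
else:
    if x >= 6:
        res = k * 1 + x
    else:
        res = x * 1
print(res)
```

8

k=-2, x=10
k == 4 is False; x >= 6 is True
→ res = k * 1 + x = 8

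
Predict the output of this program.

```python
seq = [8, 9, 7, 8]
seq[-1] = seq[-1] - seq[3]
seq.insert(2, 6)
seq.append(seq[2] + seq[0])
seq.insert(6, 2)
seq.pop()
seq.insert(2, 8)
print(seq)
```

seq[-1] = seq[-1]-seq[3] = 8-8 = 0 → [8, 9, 7, 0]
insert 6 at 2 → [8, 9, 6, 7, 0]
append seq[2]+seq[0] = 6+8 = 14 → [8, 9, 6, 7, 0, 14]
insert 2 at 6 → [8, 9, 6, 7, 0, 14, 2]
pop() removes 2 → [8, 9, 6, 7, 0, 14]
insert 8 at 2 → [8, 9, 8, 6, 7, 0, 14]

[8, 9, 8, 6, 7, 0, 14]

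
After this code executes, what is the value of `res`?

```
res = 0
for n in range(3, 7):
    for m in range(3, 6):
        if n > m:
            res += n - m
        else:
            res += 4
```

n=3,m=3: not 3>3, res = 0+4 = 4
n=3,m=4: not 3>4, res = 4+4 = 8
n=3,m=5: not 3>5, res = 8+4 = 12
n=4,m=3: 4>3, res = 12+1 = 13
n=4,m=4: not 4>4, res = 13+4 = 17
n=4,m=5: not 4>5, res = 17+4 = 21
n=5,m=3: 5>3, res = 21+2 = 23
n=5,m=4: 5>4, res = 23+1 = 24
n=5,m=5: not 5>5, res = 24+4 = 28
n=6,m=3: 6>3, res = 28+3 = 31
n=6,m=4: 6>4, res = 31+2 = 33
n=6,m=5: 6>5, res = 33+1 = 34

34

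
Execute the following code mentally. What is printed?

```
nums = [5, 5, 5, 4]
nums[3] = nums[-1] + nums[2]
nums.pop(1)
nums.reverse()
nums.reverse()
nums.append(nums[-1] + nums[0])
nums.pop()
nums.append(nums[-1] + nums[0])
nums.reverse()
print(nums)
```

nums[3] = nums[-1]+nums[2] = 4+5 = 9 → [5, 5, 5, 9]
pop(1) removes 5 → [5, 5, 9]
reverse → [9, 5, 5]
reverse → [5, 5, 9]
append nums[-1]+nums[0] = 9+5 = 14 → [5, 5, 9, 14]
pop() removes 14 → [5, 5, 9]
append nums[-1]+nums[0] = 9+5 = 14 → [5, 5, 9, 14]
reverse → [14, 9, 5, 5]

[14, 9, 5, 5]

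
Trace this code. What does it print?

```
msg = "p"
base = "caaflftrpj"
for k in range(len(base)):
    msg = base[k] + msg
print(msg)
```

k=0: prepend 'c' → 'cp'
k=1: prepend 'a' → 'acp'
k=2: prepend 'a' → 'aacp'
k=3: prepend 'f' → 'faacp'
k=4: prepend 'l' → 'lfaacp'
k=5: prepend 'f' → 'flfaacp'
k=6: prepend 't' → 'tflfaacp'
k=7: prepend 'r' → 'rtflfaacp'
k=8: prepend 'p' → 'prtflfaacp'
k=9: prepend 'j' → 'jprtflfaacp'

jprtflfaacp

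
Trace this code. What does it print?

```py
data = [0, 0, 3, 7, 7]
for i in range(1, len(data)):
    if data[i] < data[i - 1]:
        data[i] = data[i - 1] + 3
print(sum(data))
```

i=1: 0>=0, unchanged → [0, 0, 3, 7, 7]
i=2: 3>=0, unchanged → [0, 0, 3, 7, 7]
i=3: 7>=3, unchanged → [0, 0, 3, 7, 7]
i=4: 7>=7, unchanged → [0, 0, 3, 7, 7]
sum = 17

17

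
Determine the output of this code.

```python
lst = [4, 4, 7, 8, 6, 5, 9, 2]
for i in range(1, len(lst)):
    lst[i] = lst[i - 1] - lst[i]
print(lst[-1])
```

i=1: lst[1] = 4-4 = 0 → [4, 0, 7, 8, 6, 5, 9, 2]
i=2: lst[2] = 0-7 = -7 → [4, 0, -7, 8, 6, 5, 9, 2]
i=3: lst[3] = (-7)-8 = -15 → [4, 0, -7, -15, 6, 5, 9, 2]
i=4: lst[4] = (-15)-6 = -21 → [4, 0, -7, -15, -21, 5, 9, 2]
i=5: lst[5] = (-21)-5 = -26 → [4, 0, -7, -15, -21, -26, 9, 2]
i=6: lst[6] = (-26)-9 = -35 → [4, 0, -7, -15, -21, -26, -35, 2]
i=7: lst[7] = (-35)-2 = -37 → [4, 0, -7, -15, -21, -26, -35, -37]

-37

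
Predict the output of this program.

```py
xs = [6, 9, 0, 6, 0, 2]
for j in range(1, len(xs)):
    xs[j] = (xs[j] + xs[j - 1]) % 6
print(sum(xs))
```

j=1: xs[1] = (9+6)%6 = 3 → [6, 3, 0, 6, 0, 2]
j=2: xs[2] = (0+3)%6 = 3 → [6, 3, 3, 6, 0, 2]
j=3: xs[3] = (6+3)%6 = 3 → [6, 3, 3, 3, 0, 2]
j=4: xs[4] = (0+3)%6 = 3 → [6, 3, 3, 3, 3, 2]
j=5: xs[5] = (2+3)%6 = 5 → [6, 3, 3, 3, 3, 5]
sum = 23

23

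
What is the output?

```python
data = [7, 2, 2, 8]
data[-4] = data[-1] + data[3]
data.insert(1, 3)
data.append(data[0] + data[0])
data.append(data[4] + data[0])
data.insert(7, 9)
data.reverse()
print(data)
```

[9, 24, 32, 8, 2, 2, 3, 16]

data[-4] = data[-1]+data[3] = 8+8 = 16 → [16, 2, 2, 8]
insert 3 at 1 → [16, 3, 2, 2, 8]
append data[0]+data[0] = 16+16 = 32 → [16, 3, 2, 2, 8, 32]
append data[4]+data[0] = 8+16 = 24 → [16, 3, 2, 2, 8, 32, 24]
insert 9 at 7 → [16, 3, 2, 2, 8, 32, 24, 9]
reverse → [9, 24, 32, 8, 2, 2, 3, 16]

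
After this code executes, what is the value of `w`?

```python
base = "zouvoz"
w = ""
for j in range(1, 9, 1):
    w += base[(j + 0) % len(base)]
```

j=1: add base[1]='o' → 'o'
j=2: add base[2]='u' → 'ou'
j=3: add base[3]='v' → 'ouv'
j=4: add base[4]='o' → 'ouvo'
j=5: add base[5]='z' → 'ouvoz'
j=6: add base[0]='z' → 'ouvozz'
j=7: add base[1]='o' → 'ouvozzo'
j=8: add base[2]='u' → 'ouvozzou'

'ouvozzou'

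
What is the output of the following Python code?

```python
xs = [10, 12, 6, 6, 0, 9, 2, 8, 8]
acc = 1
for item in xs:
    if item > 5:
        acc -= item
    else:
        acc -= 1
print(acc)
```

-60

item=10: >5, acc = 1-10 = -9
item=12: >5, acc = (-9)-12 = -21
item=6: >5, acc = (-21)-6 = -27
item=6: >5, acc = (-27)-6 = -33
item=0: not >5, acc = (-33)-1 = -34
item=9: >5, acc = (-34)-9 = -43
item=2: not >5, acc = (-43)-1 = -44
item=8: >5, acc = (-44)-8 = -52
item=8: >5, acc = (-52)-8 = -60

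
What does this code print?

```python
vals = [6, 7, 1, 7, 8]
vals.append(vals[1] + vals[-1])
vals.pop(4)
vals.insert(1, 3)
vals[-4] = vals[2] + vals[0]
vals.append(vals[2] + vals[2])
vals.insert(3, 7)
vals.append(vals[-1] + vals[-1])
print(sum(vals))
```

append vals[1]+vals[-1] = 7+8 = 15 → [6, 7, 1, 7, 8, 15]
pop(4) removes 8 → [6, 7, 1, 7, 15]
insert 3 at 1 → [6, 3, 7, 1, 7, 15]
vals[-4] = vals[2]+vals[0] = 7+6 = 13 → [6, 3, 13, 1, 7, 15]
append vals[2]+vals[2] = 13+13 = 26 → [6, 3, 13, 1, 7, 15, 26]
insert 7 at 3 → [6, 3, 13, 7, 1, 7, 15, 26]
append vals[-1]+vals[-1] = 26+26 = 52 → [6, 3, 13, 7, 1, 7, 15, 26, 52]
sum = 130

130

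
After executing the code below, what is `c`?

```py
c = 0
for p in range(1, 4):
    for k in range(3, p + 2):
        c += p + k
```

18

p=2,k=3: c = 0+5 = 5
p=3,k=3: c = 5+6 = 11
p=3,k=4: c = 11+7 = 18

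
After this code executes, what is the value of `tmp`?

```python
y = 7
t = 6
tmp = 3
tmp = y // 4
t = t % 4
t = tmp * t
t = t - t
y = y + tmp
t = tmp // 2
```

tmp = 7//4 = 1
t = 6%4 = 2
t = 1*2 = 2
t = 2-2 = 0
y = 7+1 = 8
t = 1//2 = 0

1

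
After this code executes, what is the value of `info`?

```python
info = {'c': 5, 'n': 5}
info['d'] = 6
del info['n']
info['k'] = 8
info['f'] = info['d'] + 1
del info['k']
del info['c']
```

info['d'] = 6 → {'c': 5, 'n': 5, 'd': 6}
del 'n' → {'c': 5, 'd': 6}
info['k'] = 8 → {'c': 5, 'd': 6, 'k': 8}
info['f'] = info['d']+1 = 7 → {'c': 5, 'd': 6, 'k': 8, 'f': 7}
del 'k' → {'c': 5, 'd': 6, 'f': 7}
del 'c' → {'d': 6, 'f': 7}

{'d': 6, 'f': 7}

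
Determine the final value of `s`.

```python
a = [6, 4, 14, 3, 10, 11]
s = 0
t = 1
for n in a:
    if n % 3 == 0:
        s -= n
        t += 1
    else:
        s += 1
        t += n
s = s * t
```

-210

n=6: %3==0, s = 0-6 = -6; t=2
n=4: not %3==0, s = (-6)+1 = -5; t=6
n=14: not %3==0, s = (-5)+1 = -4; t=20
n=3: %3==0, s = (-4)-3 = -7; t=21
n=10: not %3==0, s = (-7)+1 = -6; t=31
n=11: not %3==0, s = (-6)+1 = -5; t=42
s*t = (-5)*42 = -210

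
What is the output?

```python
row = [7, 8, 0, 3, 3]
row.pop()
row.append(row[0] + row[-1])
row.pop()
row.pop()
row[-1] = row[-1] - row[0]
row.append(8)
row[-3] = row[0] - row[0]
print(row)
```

[7, 0, -7, 8]

pop() removes 3 → [7, 8, 0, 3]
append row[0]+row[-1] = 7+3 = 10 → [7, 8, 0, 3, 10]
pop() removes 10 → [7, 8, 0, 3]
pop() removes 3 → [7, 8, 0]
row[-1] = row[-1]-row[0] = 0-7 = -7 → [7, 8, -7]
append 8 → [7, 8, -7, 8]
row[-3] = row[0]-row[0] = 7-7 = 0 → [7, 0, -7, 8]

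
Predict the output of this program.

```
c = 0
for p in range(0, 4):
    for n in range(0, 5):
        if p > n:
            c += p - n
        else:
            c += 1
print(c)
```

24

p=0,n=0: not 0>0, c = 0+1 = 1
p=0,n=1: not 0>1, c = 1+1 = 2
p=0,n=2: not 0>2, c = 2+1 = 3
p=0,n=3: not 0>3, c = 3+1 = 4
p=0,n=4: not 0>4, c = 4+1 = 5
p=1,n=0: 1>0, c = 5+1 = 6
p=1,n=1: not 1>1, c = 6+1 = 7
p=1,n=2: not 1>2, c = 7+1 = 8
p=1,n=3: not 1>3, c = 8+1 = 9
p=1,n=4: not 1>4, c = 9+1 = 10
p=2,n=0: 2>0, c = 10+2 = 12
p=2,n=1: 2>1, c = 12+1 = 13
p=2,n=2: not 2>2, c = 13+1 = 14
p=2,n=3: not 2>3, c = 14+1 = 15
p=2,n=4: not 2>4, c = 15+1 = 16
p=3,n=0: 3>0, c = 16+3 = 19
p=3,n=1: 3>1, c = 19+2 = 21
p=3,n=2: 3>2, c = 21+1 = 22
p=3,n=3: not 3>3, c = 22+1 = 23
p=3,n=4: not 3>4, c = 23+1 = 24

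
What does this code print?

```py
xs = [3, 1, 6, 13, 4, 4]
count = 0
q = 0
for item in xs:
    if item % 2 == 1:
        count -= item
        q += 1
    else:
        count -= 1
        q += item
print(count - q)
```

-37

item=3: odd, count = 0-3 = -3; q=1
item=1: odd, count = (-3)-1 = -4; q=2
item=6: not odd, count = (-4)-1 = -5; q=8
item=13: odd, count = (-5)-13 = -18; q=9
item=4: not odd, count = (-18)-1 = -19; q=13
item=4: not odd, count = (-19)-1 = -20; q=17
count-q = (-20)-17 = -37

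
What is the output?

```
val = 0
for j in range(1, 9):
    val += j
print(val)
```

36

j=1: val = 0+1 = 1
j=2: val = 1+2 = 3
j=3: val = 3+3 = 6
j=4: val = 6+4 = 10
j=5: val = 10+5 = 15
j=6: val = 15+6 = 21
j=7: val = 21+7 = 28
j=8: val = 28+8 = 36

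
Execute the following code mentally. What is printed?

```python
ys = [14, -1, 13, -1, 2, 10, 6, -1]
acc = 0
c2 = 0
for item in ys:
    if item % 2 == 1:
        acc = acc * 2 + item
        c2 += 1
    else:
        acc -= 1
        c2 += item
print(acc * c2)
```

item=14: not odd, acc = 0-1 = -1; c2=14
item=-1: odd, acc = (-1)*2+(-1) = -3; c2=15
item=13: odd, acc = (-3)*2+13 = 7; c2=16
item=-1: odd, acc = 7*2+(-1) = 13; c2=17
item=2: not odd, acc = 13-1 = 12; c2=19
item=10: not odd, acc = 12-1 = 11; c2=29
item=6: not odd, acc = 11-1 = 10; c2=35
item=-1: odd, acc = 10*2+(-1) = 19; c2=36
acc*c2 = 19*36 = 684

684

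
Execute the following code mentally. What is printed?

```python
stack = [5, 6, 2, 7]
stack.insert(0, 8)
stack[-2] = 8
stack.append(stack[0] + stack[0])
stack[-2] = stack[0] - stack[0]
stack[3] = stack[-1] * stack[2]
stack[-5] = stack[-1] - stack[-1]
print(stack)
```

insert 8 at 0 → [8, 5, 6, 2, 7]
stack[-2] = 8 → [8, 5, 6, 8, 7]
append stack[0]+stack[0] = 8+8 = 16 → [8, 5, 6, 8, 7, 16]
stack[-2] = stack[0]-stack[0] = 8-8 = 0 → [8, 5, 6, 8, 0, 16]
stack[3] = stack[-1]*stack[2] = 16*6 = 96 → [8, 5, 6, 96, 0, 16]
stack[-5] = stack[-1]-stack[-1] = 16-16 = 0 → [8, 0, 6, 96, 0, 16]

[8, 0, 6, 96, 0, 16]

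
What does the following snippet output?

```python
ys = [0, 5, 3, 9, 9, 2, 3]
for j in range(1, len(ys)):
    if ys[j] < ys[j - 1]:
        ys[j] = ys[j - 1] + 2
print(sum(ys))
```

j=1: 5>=0, unchanged → [0, 5, 3, 9, 9, 2, 3]
j=2: 3<5, ys[2] = 5+2 = 7 → [0, 5, 7, 9, 9, 2, 3]
j=3: 9>=7, unchanged → [0, 5, 7, 9, 9, 2, 3]
j=4: 9>=9, unchanged → [0, 5, 7, 9, 9, 2, 3]
j=5: 2<9, ys[5] = 9+2 = 11 → [0, 5, 7, 9, 9, 11, 3]
j=6: 3<11, ys[6] = 11+2 = 13 → [0, 5, 7, 9, 9, 11, 13]
sum = 54

54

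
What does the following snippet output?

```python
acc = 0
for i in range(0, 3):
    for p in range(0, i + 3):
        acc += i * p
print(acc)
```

i=0,p=0: acc = 0+0 = 0
i=0,p=1: acc = 0+0 = 0
i=0,p=2: acc = 0+0 = 0
i=1,p=0: acc = 0+0 = 0
i=1,p=1: acc = 0+1 = 1
i=1,p=2: acc = 1+2 = 3
i=1,p=3: acc = 3+3 = 6
i=2,p=0: acc = 6+0 = 6
i=2,p=1: acc = 6+2 = 8
i=2,p=2: acc = 8+4 = 12
i=2,p=3: acc = 12+6 = 18
i=2,p=4: acc = 18+8 = 26

26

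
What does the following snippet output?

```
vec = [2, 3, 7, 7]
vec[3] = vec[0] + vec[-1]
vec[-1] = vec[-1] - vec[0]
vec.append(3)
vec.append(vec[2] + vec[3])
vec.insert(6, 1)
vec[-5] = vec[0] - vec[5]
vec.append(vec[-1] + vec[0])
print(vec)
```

vec[3] = vec[0]+vec[-1] = 2+7 = 9 → [2, 3, 7, 9]
vec[-1] = vec[-1]-vec[0] = 9-2 = 7 → [2, 3, 7, 7]
append 3 → [2, 3, 7, 7, 3]
append vec[2]+vec[3] = 7+7 = 14 → [2, 3, 7, 7, 3, 14]
insert 1 at 6 → [2, 3, 7, 7, 3, 14, 1]
vec[-5] = vec[0]-vec[5] = 2-14 = -12 → [2, 3, -12, 7, 3, 14, 1]
append vec[-1]+vec[0] = 1+2 = 3 → [2, 3, -12, 7, 3, 14, 1, 3]

[2, 3, -12, 7, 3, 14, 1, 3]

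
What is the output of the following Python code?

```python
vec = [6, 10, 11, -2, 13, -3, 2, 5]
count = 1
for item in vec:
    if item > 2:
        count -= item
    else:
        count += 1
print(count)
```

item=6: >2, count = 1-6 = -5
item=10: >2, count = (-5)-10 = -15
item=11: >2, count = (-15)-11 = -26
item=-2: not >2, count = (-26)+1 = -25
item=13: >2, count = (-25)-13 = -38
item=-3: not >2, count = (-38)+1 = -37
item=2: not >2, count = (-37)+1 = -36
item=5: >2, count = (-36)-5 = -41

-41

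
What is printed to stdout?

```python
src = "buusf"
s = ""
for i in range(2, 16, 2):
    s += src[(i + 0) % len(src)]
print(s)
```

ufusbuf

i=2: add src[2]='u' → 'u'
i=4: add src[4]='f' → 'uf'
i=6: add src[1]='u' → 'ufu'
i=8: add src[3]='s' → 'ufus'
i=10: add src[0]='b' → 'ufusb'
i=12: add src[2]='u' → 'ufusbu'
i=14: add src[4]='f' → 'ufusbuf'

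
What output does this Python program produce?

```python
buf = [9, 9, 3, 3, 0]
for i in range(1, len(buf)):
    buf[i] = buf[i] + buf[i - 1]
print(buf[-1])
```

i=1: buf[1] = 9+9 = 18 → [9, 18, 3, 3, 0]
i=2: buf[2] = 3+18 = 21 → [9, 18, 21, 3, 0]
i=3: buf[3] = 3+21 = 24 → [9, 18, 21, 24, 0]
i=4: buf[4] = 0+24 = 24 → [9, 18, 21, 24, 24]

24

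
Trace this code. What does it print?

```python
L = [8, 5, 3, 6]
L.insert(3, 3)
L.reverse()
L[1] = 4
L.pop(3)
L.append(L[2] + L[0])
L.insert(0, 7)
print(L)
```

insert 3 at 3 → [8, 5, 3, 3, 6]
reverse → [6, 3, 3, 5, 8]
L[1] = 4 → [6, 4, 3, 5, 8]
pop(3) removes 5 → [6, 4, 3, 8]
append L[2]+L[0] = 3+6 = 9 → [6, 4, 3, 8, 9]
insert 7 at 0 → [7, 6, 4, 3, 8, 9]

[7, 6, 4, 3, 8, 9]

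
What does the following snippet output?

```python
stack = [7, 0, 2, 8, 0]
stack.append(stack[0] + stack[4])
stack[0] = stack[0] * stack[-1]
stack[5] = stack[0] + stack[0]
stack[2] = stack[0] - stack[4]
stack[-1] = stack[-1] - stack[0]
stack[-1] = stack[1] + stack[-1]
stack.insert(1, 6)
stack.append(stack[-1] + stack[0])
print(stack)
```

[49, 6, 0, 49, 8, 0, 49, 98]

append stack[0]+stack[4] = 7+0 = 7 → [7, 0, 2, 8, 0, 7]
stack[0] = stack[0]*stack[-1] = 7*7 = 49 → [49, 0, 2, 8, 0, 7]
stack[5] = stack[0]+stack[0] = 49+49 = 98 → [49, 0, 2, 8, 0, 98]
stack[2] = stack[0]-stack[4] = 49-0 = 49 → [49, 0, 49, 8, 0, 98]
stack[-1] = stack[-1]-stack[0] = 98-49 = 49 → [49, 0, 49, 8, 0, 49]
stack[-1] = stack[1]+stack[-1] = 0+49 = 49 → [49, 0, 49, 8, 0, 49]
insert 6 at 1 → [49, 6, 0, 49, 8, 0, 49]
append stack[-1]+stack[0] = 49+49 = 98 → [49, 6, 0, 49, 8, 0, 49, 98]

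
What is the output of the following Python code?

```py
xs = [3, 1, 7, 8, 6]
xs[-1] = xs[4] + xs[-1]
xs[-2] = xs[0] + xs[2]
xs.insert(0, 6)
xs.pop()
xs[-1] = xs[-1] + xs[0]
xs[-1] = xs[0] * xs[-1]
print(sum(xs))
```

xs[-1] = xs[4]+xs[-1] = 6+6 = 12 → [3, 1, 7, 8, 12]
xs[-2] = xs[0]+xs[2] = 3+7 = 10 → [3, 1, 7, 10, 12]
insert 6 at 0 → [6, 3, 1, 7, 10, 12]
pop() removes 12 → [6, 3, 1, 7, 10]
xs[-1] = xs[-1]+xs[0] = 10+6 = 16 → [6, 3, 1, 7, 16]
xs[-1] = xs[0]*xs[-1] = 6*16 = 96 → [6, 3, 1, 7, 96]
sum = 113

113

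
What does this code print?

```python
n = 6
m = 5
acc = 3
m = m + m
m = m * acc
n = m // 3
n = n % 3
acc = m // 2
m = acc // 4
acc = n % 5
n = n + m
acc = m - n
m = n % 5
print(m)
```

m = 5+5 = 10
m = 10*3 = 30
n = 30//3 = 10
n = 10%3 = 1
acc = 30//2 = 15
m = 15//4 = 3
acc = 1%5 = 1
n = 1+3 = 4
acc = 3-4 = -1
m = 4%5 = 4

4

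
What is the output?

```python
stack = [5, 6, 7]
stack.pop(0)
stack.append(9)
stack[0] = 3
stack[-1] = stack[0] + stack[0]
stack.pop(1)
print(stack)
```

[3, 6]

pop(0) removes 5 → [6, 7]
append 9 → [6, 7, 9]
stack[0] = 3 → [3, 7, 9]
stack[-1] = stack[0]+stack[0] = 3+3 = 6 → [3, 7, 6]
pop(1) removes 7 → [3, 6]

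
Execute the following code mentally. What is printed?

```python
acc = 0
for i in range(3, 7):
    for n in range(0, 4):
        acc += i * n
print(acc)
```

i=3,n=0: acc = 0+0 = 0
i=3,n=1: acc = 0+3 = 3
i=3,n=2: acc = 3+6 = 9
i=3,n=3: acc = 9+9 = 18
i=4,n=0: acc = 18+0 = 18
i=4,n=1: acc = 18+4 = 22
i=4,n=2: acc = 22+8 = 30
i=4,n=3: acc = 30+12 = 42
i=5,n=0: acc = 42+0 = 42
i=5,n=1: acc = 42+5 = 47
i=5,n=2: acc = 47+10 = 57
i=5,n=3: acc = 57+15 = 72
i=6,n=0: acc = 72+0 = 72
i=6,n=1: acc = 72+6 = 78
i=6,n=2: acc = 78+12 = 90
i=6,n=3: acc = 90+18 = 108

108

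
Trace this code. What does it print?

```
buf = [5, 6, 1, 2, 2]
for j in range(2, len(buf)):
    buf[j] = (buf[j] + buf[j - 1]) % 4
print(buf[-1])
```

j=2: buf[2] = (1+6)%4 = 3 → [5, 6, 3, 2, 2]
j=3: buf[3] = (2+3)%4 = 1 → [5, 6, 3, 1, 2]
j=4: buf[4] = (2+1)%4 = 3 → [5, 6, 3, 1, 3]

3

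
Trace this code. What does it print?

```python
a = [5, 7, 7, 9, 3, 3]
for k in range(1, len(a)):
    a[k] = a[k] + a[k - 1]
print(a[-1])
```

k=1: a[1] = 7+5 = 12 → [5, 12, 7, 9, 3, 3]
k=2: a[2] = 7+12 = 19 → [5, 12, 19, 9, 3, 3]
k=3: a[3] = 9+19 = 28 → [5, 12, 19, 28, 3, 3]
k=4: a[4] = 3+28 = 31 → [5, 12, 19, 28, 31, 3]
k=5: a[5] = 3+31 = 34 → [5, 12, 19, 28, 31, 34]

34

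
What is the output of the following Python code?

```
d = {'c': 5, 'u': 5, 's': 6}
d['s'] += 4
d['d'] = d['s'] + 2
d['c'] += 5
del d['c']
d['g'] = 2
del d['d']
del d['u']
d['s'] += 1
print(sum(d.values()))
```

13

d['s'] = 6+4 = 10 → {'c': 5, 'u': 5, 's': 10}
d['d'] = d['s']+2 = 12 → {'c': 5, 'u': 5, 's': 10, 'd': 12}
d['c'] = 5+5 = 10 → {'c': 10, 'u': 5, 's': 10, 'd': 12}
del 'c' → {'u': 5, 's': 10, 'd': 12}
d['g'] = 2 → {'u': 5, 's': 10, 'd': 12, 'g': 2}
del 'd' → {'u': 5, 's': 10, 'g': 2}
del 'u' → {'s': 10, 'g': 2}
d['s'] = 10+1 = 11 → {'s': 11, 'g': 2}
sum of values = 13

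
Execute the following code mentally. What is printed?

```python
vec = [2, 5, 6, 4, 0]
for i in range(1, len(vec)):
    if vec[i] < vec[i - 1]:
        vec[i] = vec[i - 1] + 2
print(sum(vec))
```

i=1: 5>=2, unchanged → [2, 5, 6, 4, 0]
i=2: 6>=5, unchanged → [2, 5, 6, 4, 0]
i=3: 4<6, vec[3] = 6+2 = 8 → [2, 5, 6, 8, 0]
i=4: 0<8, vec[4] = 8+2 = 10 → [2, 5, 6, 8, 10]
sum = 31

31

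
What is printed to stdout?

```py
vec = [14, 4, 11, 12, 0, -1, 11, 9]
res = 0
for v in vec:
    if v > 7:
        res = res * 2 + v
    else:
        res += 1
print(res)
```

v=14: >7, res = 0*2+14 = 14
v=4: not >7, res = 14+1 = 15
v=11: >7, res = 15*2+11 = 41
v=12: >7, res = 41*2+12 = 94
v=0: not >7, res = 94+1 = 95
v=-1: not >7, res = 95+1 = 96
v=11: >7, res = 96*2+11 = 203
v=9: >7, res = 203*2+9 = 415

415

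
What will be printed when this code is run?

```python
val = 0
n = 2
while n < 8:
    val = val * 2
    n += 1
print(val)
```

0

n=2: val = 0*2 = 0
n=3: val = 0*2 = 0
n=4: val = 0*2 = 0
n=5: val = 0*2 = 0
n=6: val = 0*2 = 0
n=7: val = 0*2 = 0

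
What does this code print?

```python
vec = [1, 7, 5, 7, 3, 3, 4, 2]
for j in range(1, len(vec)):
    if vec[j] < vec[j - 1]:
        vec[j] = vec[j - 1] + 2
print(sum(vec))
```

j=1: 7>=1, unchanged → [1, 7, 5, 7, 3, 3, 4, 2]
j=2: 5<7, vec[2] = 7+2 = 9 → [1, 7, 9, 7, 3, 3, 4, 2]
j=3: 7<9, vec[3] = 9+2 = 11 → [1, 7, 9, 11, 3, 3, 4, 2]
j=4: 3<11, vec[4] = 11+2 = 13 → [1, 7, 9, 11, 13, 3, 4, 2]
j=5: 3<13, vec[5] = 13+2 = 15 → [1, 7, 9, 11, 13, 15, 4, 2]
j=6: 4<15, vec[6] = 15+2 = 17 → [1, 7, 9, 11, 13, 15, 17, 2]
j=7: 2<17, vec[7] = 17+2 = 19 → [1, 7, 9, 11, 13, 15, 17, 19]
sum = 92

92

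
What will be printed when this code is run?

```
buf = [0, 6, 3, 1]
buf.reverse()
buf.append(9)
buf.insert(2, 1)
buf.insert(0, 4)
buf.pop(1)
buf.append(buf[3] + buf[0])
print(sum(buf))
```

reverse → [1, 3, 6, 0]
append 9 → [1, 3, 6, 0, 9]
insert 1 at 2 → [1, 3, 1, 6, 0, 9]
insert 4 at 0 → [4, 1, 3, 1, 6, 0, 9]
pop(1) removes 1 → [4, 3, 1, 6, 0, 9]
append buf[3]+buf[0] = 6+4 = 10 → [4, 3, 1, 6, 0, 9, 10]
sum = 33

33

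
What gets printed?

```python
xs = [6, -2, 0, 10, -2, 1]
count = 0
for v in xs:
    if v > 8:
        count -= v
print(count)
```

v=6: not >8
v=-2: not >8
v=0: not >8
v=10: >8, count = 0-10 = -10
v=-2: not >8
v=1: not >8

-10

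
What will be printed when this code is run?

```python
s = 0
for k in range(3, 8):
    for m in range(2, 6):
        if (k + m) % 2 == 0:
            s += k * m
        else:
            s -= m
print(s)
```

k=3,m=2: odd sum, s = 0-2 = -2
k=3,m=3: even sum, s = (-2)+9 = 7
k=3,m=4: odd sum, s = 7-4 = 3
k=3,m=5: even sum, s = 3+15 = 18
k=4,m=2: even sum, s = 18+8 = 26
k=4,m=3: odd sum, s = 26-3 = 23
k=4,m=4: even sum, s = 23+16 = 39
k=4,m=5: odd sum, s = 39-5 = 34
k=5,m=2: odd sum, s = 34-2 = 32
k=5,m=3: even sum, s = 32+15 = 47
k=5,m=4: odd sum, s = 47-4 = 43
k=5,m=5: even sum, s = 43+25 = 68
k=6,m=2: even sum, s = 68+12 = 80
k=6,m=3: odd sum, s = 80-3 = 77
k=6,m=4: even sum, s = 77+24 = 101
k=6,m=5: odd sum, s = 101-5 = 96
k=7,m=2: odd sum, s = 96-2 = 94
k=7,m=3: even sum, s = 94+21 = 115
k=7,m=4: odd sum, s = 115-4 = 111
k=7,m=5: even sum, s = 111+35 = 146

146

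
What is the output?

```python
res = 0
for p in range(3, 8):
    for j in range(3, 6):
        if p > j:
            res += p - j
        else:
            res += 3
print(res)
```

37

p=3,j=3: not 3>3, res = 0+3 = 3
p=3,j=4: not 3>4, res = 3+3 = 6
p=3,j=5: not 3>5, res = 6+3 = 9
p=4,j=3: 4>3, res = 9+1 = 10
p=4,j=4: not 4>4, res = 10+3 = 13
p=4,j=5: not 4>5, res = 13+3 = 16
p=5,j=3: 5>3, res = 16+2 = 18
p=5,j=4: 5>4, res = 18+1 = 19
p=5,j=5: not 5>5, res = 19+3 = 22
p=6,j=3: 6>3, res = 22+3 = 25
p=6,j=4: 6>4, res = 25+2 = 27
p=6,j=5: 6>5, res = 27+1 = 28
p=7,j=3: 7>3, res = 28+4 = 32
p=7,j=4: 7>4, res = 32+3 = 35
p=7,j=5: 7>5, res = 35+2 = 37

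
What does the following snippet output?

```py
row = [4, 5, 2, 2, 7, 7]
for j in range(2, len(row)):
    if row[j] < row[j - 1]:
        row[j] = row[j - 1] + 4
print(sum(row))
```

69

j=2: 2<5, row[2] = 5+4 = 9 → [4, 5, 9, 2, 7, 7]
j=3: 2<9, row[3] = 9+4 = 13 → [4, 5, 9, 13, 7, 7]
j=4: 7<13, row[4] = 13+4 = 17 → [4, 5, 9, 13, 17, 7]
j=5: 7<17, row[5] = 17+4 = 21 → [4, 5, 9, 13, 17, 21]
sum = 69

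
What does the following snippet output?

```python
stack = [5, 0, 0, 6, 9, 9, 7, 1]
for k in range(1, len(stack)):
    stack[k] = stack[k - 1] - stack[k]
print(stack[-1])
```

-27

k=1: stack[1] = 5-0 = 5 → [5, 5, 0, 6, 9, 9, 7, 1]
k=2: stack[2] = 5-0 = 5 → [5, 5, 5, 6, 9, 9, 7, 1]
k=3: stack[3] = 5-6 = -1 → [5, 5, 5, -1, 9, 9, 7, 1]
k=4: stack[4] = (-1)-9 = -10 → [5, 5, 5, -1, -10, 9, 7, 1]
k=5: stack[5] = (-10)-9 = -19 → [5, 5, 5, -1, -10, -19, 7, 1]
k=6: stack[6] = (-19)-7 = -26 → [5, 5, 5, -1, -10, -19, -26, 1]
k=7: stack[7] = (-26)-1 = -27 → [5, 5, 5, -1, -10, -19, -26, -27]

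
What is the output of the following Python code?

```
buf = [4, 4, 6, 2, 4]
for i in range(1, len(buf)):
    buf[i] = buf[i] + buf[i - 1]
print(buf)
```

i=1: buf[1] = 4+4 = 8 → [4, 8, 6, 2, 4]
i=2: buf[2] = 6+8 = 14 → [4, 8, 14, 2, 4]
i=3: buf[3] = 2+14 = 16 → [4, 8, 14, 16, 4]
i=4: buf[4] = 4+16 = 20 → [4, 8, 14, 16, 20]

[4, 8, 14, 16, 20]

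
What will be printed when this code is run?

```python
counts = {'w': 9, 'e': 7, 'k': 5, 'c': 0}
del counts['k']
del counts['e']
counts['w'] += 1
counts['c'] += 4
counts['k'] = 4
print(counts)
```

del 'k' → {'w': 9, 'e': 7, 'c': 0}
del 'e' → {'w': 9, 'c': 0}
counts['w'] = 9+1 = 10 → {'w': 10, 'c': 0}
counts['c'] = 0+4 = 4 → {'w': 10, 'c': 4}
counts['k'] = 4 → {'w': 10, 'c': 4, 'k': 4}

{'w': 10, 'c': 4, 'k': 4}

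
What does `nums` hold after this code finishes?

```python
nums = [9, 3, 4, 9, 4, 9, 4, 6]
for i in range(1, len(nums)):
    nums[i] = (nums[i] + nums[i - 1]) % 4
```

i=1: nums[1] = (3+9)%4 = 0 → [9, 0, 4, 9, 4, 9, 4, 6]
i=2: nums[2] = (4+0)%4 = 0 → [9, 0, 0, 9, 4, 9, 4, 6]
i=3: nums[3] = (9+0)%4 = 1 → [9, 0, 0, 1, 4, 9, 4, 6]
i=4: nums[4] = (4+1)%4 = 1 → [9, 0, 0, 1, 1, 9, 4, 6]
i=5: nums[5] = (9+1)%4 = 2 → [9, 0, 0, 1, 1, 2, 4, 6]
i=6: nums[6] = (4+2)%4 = 2 → [9, 0, 0, 1, 1, 2, 2, 6]
i=7: nums[7] = (6+2)%4 = 0 → [9, 0, 0, 1, 1, 2, 2, 0]

[9, 0, 0, 1, 1, 2, 2, 0]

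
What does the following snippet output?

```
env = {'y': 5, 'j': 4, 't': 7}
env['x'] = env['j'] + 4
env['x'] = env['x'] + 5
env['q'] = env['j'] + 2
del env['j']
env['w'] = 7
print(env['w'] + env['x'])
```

20

env['x'] = env['j']+4 = 8 → {'y': 5, 'j': 4, 't': 7, 'x': 8}
env['x'] = env['x']+5 = 13 → {'y': 5, 'j': 4, 't': 7, 'x': 13}
env['q'] = env['j']+2 = 6 → {'y': 5, 'j': 4, 't': 7, 'x': 13, 'q': 6}
del 'j' → {'y': 5, 't': 7, 'x': 13, 'q': 6}
env['w'] = 7 → {'y': 5, 't': 7, 'x': 13, 'q': 6, 'w': 7}
env['w']+env['x'] = 7+13 = 20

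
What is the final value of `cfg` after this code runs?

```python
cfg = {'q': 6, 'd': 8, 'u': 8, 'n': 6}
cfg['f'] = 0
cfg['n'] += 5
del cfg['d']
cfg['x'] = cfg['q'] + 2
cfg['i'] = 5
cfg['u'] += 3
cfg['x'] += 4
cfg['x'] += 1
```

{'q': 6, 'u': 11, 'n': 11, 'f': 0, 'x': 13, 'i': 5}

cfg['f'] = 0 → {'q': 6, 'd': 8, 'u': 8, 'n': 6, 'f': 0}
cfg['n'] = 6+5 = 11 → {'q': 6, 'd': 8, 'u': 8, 'n': 11, 'f': 0}
del 'd' → {'q': 6, 'u': 8, 'n': 11, 'f': 0}
cfg['x'] = cfg['q']+2 = 8 → {'q': 6, 'u': 8, 'n': 11, 'f': 0, 'x': 8}
cfg['i'] = 5 → {'q': 6, 'u': 8, 'n': 11, 'f': 0, 'x': 8, 'i': 5}
cfg['u'] = 8+3 = 11 → {'q': 6, 'u': 11, 'n': 11, 'f': 0, 'x': 8, 'i': 5}
cfg['x'] = 8+4 = 12 → {'q': 6, 'u': 11, 'n': 11, 'f': 0, 'x': 12, 'i': 5}
cfg['x'] = 12+1 = 13 → {'q': 6, 'u': 11, 'n': 11, 'f': 0, 'x': 13, 'i': 5}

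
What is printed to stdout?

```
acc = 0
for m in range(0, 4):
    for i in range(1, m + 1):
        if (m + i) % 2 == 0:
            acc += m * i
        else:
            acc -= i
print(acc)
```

14

m=1,i=1: even sum, acc = 0+1 = 1
m=2,i=1: odd sum, acc = 1-1 = 0
m=2,i=2: even sum, acc = 0+4 = 4
m=3,i=1: even sum, acc = 4+3 = 7
m=3,i=2: odd sum, acc = 7-2 = 5
m=3,i=3: even sum, acc = 5+9 = 14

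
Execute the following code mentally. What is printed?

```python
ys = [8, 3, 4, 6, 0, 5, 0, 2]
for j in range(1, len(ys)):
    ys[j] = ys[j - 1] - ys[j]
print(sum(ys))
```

-28

j=1: ys[1] = 8-3 = 5 → [8, 5, 4, 6, 0, 5, 0, 2]
j=2: ys[2] = 5-4 = 1 → [8, 5, 1, 6, 0, 5, 0, 2]
j=3: ys[3] = 1-6 = -5 → [8, 5, 1, -5, 0, 5, 0, 2]
j=4: ys[4] = (-5)-0 = -5 → [8, 5, 1, -5, -5, 5, 0, 2]
j=5: ys[5] = (-5)-5 = -10 → [8, 5, 1, -5, -5, -10, 0, 2]
j=6: ys[6] = (-10)-0 = -10 → [8, 5, 1, -5, -5, -10, -10, 2]
j=7: ys[7] = (-10)-2 = -12 → [8, 5, 1, -5, -5, -10, -10, -12]
sum = -28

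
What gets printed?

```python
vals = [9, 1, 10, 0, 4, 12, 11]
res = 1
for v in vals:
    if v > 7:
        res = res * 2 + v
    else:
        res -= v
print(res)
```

v=9: >7, res = 1*2+9 = 11
v=1: not >7, res = 11-1 = 10
v=10: >7, res = 10*2+10 = 30
v=0: not >7, res = 30-0 = 30
v=4: not >7, res = 30-4 = 26
v=12: >7, res = 26*2+12 = 64
v=11: >7, res = 64*2+11 = 139

139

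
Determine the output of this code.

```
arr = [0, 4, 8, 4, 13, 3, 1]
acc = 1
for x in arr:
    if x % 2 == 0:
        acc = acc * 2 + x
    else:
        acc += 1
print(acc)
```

55

x=0: even, acc = 1*2+0 = 2
x=4: even, acc = 2*2+4 = 8
x=8: even, acc = 8*2+8 = 24
x=4: even, acc = 24*2+4 = 52
x=13: not even, acc = 52+1 = 53
x=3: not even, acc = 53+1 = 54
x=1: not even, acc = 54+1 = 55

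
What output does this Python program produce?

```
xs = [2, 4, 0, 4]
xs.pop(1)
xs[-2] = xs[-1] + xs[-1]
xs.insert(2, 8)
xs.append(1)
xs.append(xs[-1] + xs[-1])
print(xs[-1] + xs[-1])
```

4

pop(1) removes 4 → [2, 0, 4]
xs[-2] = xs[-1]+xs[-1] = 4+4 = 8 → [2, 8, 4]
insert 8 at 2 → [2, 8, 8, 4]
append 1 → [2, 8, 8, 4, 1]
append xs[-1]+xs[-1] = 1+1 = 2 → [2, 8, 8, 4, 1, 2]
xs[-1]+xs[-1] = 2+2 = 4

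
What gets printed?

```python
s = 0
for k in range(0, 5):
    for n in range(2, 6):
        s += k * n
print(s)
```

140

k=0,n=2: s = 0+0 = 0
k=0,n=3: s = 0+0 = 0
k=0,n=4: s = 0+0 = 0
k=0,n=5: s = 0+0 = 0
k=1,n=2: s = 0+2 = 2
k=1,n=3: s = 2+3 = 5
k=1,n=4: s = 5+4 = 9
k=1,n=5: s = 9+5 = 14
k=2,n=2: s = 14+4 = 18
k=2,n=3: s = 18+6 = 24
k=2,n=4: s = 24+8 = 32
k=2,n=5: s = 32+10 = 42
k=3,n=2: s = 42+6 = 48
k=3,n=3: s = 48+9 = 57
k=3,n=4: s = 57+12 = 69
k=3,n=5: s = 69+15 = 84
k=4,n=2: s = 84+8 = 92
k=4,n=3: s = 92+12 = 104
k=4,n=4: s = 104+16 = 120
k=4,n=5: s = 120+20 = 140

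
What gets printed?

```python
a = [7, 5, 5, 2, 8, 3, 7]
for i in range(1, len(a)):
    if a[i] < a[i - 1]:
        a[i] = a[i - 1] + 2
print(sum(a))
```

91

i=1: 5<7, a[1] = 7+2 = 9 → [7, 9, 5, 2, 8, 3, 7]
i=2: 5<9, a[2] = 9+2 = 11 → [7, 9, 11, 2, 8, 3, 7]
i=3: 2<11, a[3] = 11+2 = 13 → [7, 9, 11, 13, 8, 3, 7]
i=4: 8<13, a[4] = 13+2 = 15 → [7, 9, 11, 13, 15, 3, 7]
i=5: 3<15, a[5] = 15+2 = 17 → [7, 9, 11, 13, 15, 17, 7]
i=6: 7<17, a[6] = 17+2 = 19 → [7, 9, 11, 13, 15, 17, 19]
sum = 91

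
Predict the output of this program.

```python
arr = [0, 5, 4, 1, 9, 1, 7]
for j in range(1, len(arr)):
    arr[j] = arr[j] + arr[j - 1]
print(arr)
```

j=1: arr[1] = 5+0 = 5 → [0, 5, 4, 1, 9, 1, 7]
j=2: arr[2] = 4+5 = 9 → [0, 5, 9, 1, 9, 1, 7]
j=3: arr[3] = 1+9 = 10 → [0, 5, 9, 10, 9, 1, 7]
j=4: arr[4] = 9+10 = 19 → [0, 5, 9, 10, 19, 1, 7]
j=5: arr[5] = 1+19 = 20 → [0, 5, 9, 10, 19, 20, 7]
j=6: arr[6] = 7+20 = 27 → [0, 5, 9, 10, 19, 20, 27]

[0, 5, 9, 10, 19, 20, 27]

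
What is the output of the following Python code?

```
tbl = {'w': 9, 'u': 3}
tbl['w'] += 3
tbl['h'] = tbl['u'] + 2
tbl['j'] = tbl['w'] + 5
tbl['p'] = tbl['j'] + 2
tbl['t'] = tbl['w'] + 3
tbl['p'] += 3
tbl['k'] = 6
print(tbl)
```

{'w': 12, 'u': 3, 'h': 5, 'j': 17, 'p': 22, 't': 15, 'k': 6}

tbl['w'] = 9+3 = 12 → {'w': 12, 'u': 3}
tbl['h'] = tbl['u']+2 = 5 → {'w': 12, 'u': 3, 'h': 5}
tbl['j'] = tbl['w']+5 = 17 → {'w': 12, 'u': 3, 'h': 5, 'j': 17}
tbl['p'] = tbl['j']+2 = 19 → {'w': 12, 'u': 3, 'h': 5, 'j': 17, 'p': 19}
tbl['t'] = tbl['w']+3 = 15 → {'w': 12, 'u': 3, 'h': 5, 'j': 17, 'p': 19, 't': 15}
tbl['p'] = 19+3 = 22 → {'w': 12, 'u': 3, 'h': 5, 'j': 17, 'p': 22, 't': 15}
tbl['k'] = 6 → {'w': 12, 'u': 3, 'h': 5, 'j': 17, 'p': 22, 't': 15, 'k': 6}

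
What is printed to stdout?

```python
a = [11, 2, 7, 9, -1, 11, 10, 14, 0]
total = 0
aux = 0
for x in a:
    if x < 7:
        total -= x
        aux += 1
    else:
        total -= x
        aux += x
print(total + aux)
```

x=11: not <7, total = 0-11 = -11; aux=11
x=2: <7, total = (-11)-2 = -13; aux=12
x=7: not <7, total = (-13)-7 = -20; aux=19
x=9: not <7, total = (-20)-9 = -29; aux=28
x=-1: <7, total = (-29)-(-1) = -28; aux=29
x=11: not <7, total = (-28)-11 = -39; aux=40
x=10: not <7, total = (-39)-10 = -49; aux=50
x=14: not <7, total = (-49)-14 = -63; aux=64
x=0: <7, total = (-63)-0 = -63; aux=65
total+aux = (-63)+65 = 2

2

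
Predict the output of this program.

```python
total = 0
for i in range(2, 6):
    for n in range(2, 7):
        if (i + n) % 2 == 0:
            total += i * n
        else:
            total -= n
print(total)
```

i=2,n=2: even sum, total = 0+4 = 4
i=2,n=3: odd sum, total = 4-3 = 1
i=2,n=4: even sum, total = 1+8 = 9
i=2,n=5: odd sum, total = 9-5 = 4
i=2,n=6: even sum, total = 4+12 = 16
i=3,n=2: odd sum, total = 16-2 = 14
i=3,n=3: even sum, total = 14+9 = 23
i=3,n=4: odd sum, total = 23-4 = 19
i=3,n=5: even sum, total = 19+15 = 34
i=3,n=6: odd sum, total = 34-6 = 28
i=4,n=2: even sum, total = 28+8 = 36
i=4,n=3: odd sum, total = 36-3 = 33
i=4,n=4: even sum, total = 33+16 = 49
i=4,n=5: odd sum, total = 49-5 = 44
i=4,n=6: even sum, total = 44+24 = 68
i=5,n=2: odd sum, total = 68-2 = 66
i=5,n=3: even sum, total = 66+15 = 81
i=5,n=4: odd sum, total = 81-4 = 77
i=5,n=5: even sum, total = 77+25 = 102
i=5,n=6: odd sum, total = 102-6 = 96

96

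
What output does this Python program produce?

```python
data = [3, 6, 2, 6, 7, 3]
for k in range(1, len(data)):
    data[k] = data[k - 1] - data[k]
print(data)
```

k=1: data[1] = 3-6 = -3 → [3, -3, 2, 6, 7, 3]
k=2: data[2] = (-3)-2 = -5 → [3, -3, -5, 6, 7, 3]
k=3: data[3] = (-5)-6 = -11 → [3, -3, -5, -11, 7, 3]
k=4: data[4] = (-11)-7 = -18 → [3, -3, -5, -11, -18, 3]
k=5: data[5] = (-18)-3 = -21 → [3, -3, -5, -11, -18, -21]

[3, -3, -5, -11, -18, -21]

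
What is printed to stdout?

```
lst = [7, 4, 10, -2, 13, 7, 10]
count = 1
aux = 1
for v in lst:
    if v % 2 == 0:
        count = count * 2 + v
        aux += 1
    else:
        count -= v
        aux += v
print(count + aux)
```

v=7: not even, count = 1-7 = -6; aux=8
v=4: even, count = (-6)*2+4 = -8; aux=9
v=10: even, count = (-8)*2+10 = -6; aux=10
v=-2: even, count = (-6)*2+(-2) = -14; aux=11
v=13: not even, count = (-14)-13 = -27; aux=24
v=7: not even, count = (-27)-7 = -34; aux=31
v=10: even, count = (-34)*2+10 = -58; aux=32
count+aux = (-58)+32 = -26

-26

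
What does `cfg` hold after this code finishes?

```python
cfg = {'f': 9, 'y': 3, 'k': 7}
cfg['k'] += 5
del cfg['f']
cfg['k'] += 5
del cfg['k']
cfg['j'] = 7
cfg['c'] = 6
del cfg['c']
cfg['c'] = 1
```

{'y': 3, 'j': 7, 'c': 1}

cfg['k'] = 7+5 = 12 → {'f': 9, 'y': 3, 'k': 12}
del 'f' → {'y': 3, 'k': 12}
cfg['k'] = 12+5 = 17 → {'y': 3, 'k': 17}
del 'k' → {'y': 3}
cfg['j'] = 7 → {'y': 3, 'j': 7}
cfg['c'] = 6 → {'y': 3, 'j': 7, 'c': 6}
del 'c' → {'y': 3, 'j': 7}
cfg['c'] = 1 → {'y': 3, 'j': 7, 'c': 1}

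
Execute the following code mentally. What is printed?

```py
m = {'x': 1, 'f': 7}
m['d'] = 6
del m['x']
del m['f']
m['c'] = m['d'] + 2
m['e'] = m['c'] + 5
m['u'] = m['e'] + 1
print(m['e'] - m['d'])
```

7

m['d'] = 6 → {'x': 1, 'f': 7, 'd': 6}
del 'x' → {'f': 7, 'd': 6}
del 'f' → {'d': 6}
m['c'] = m['d']+2 = 8 → {'d': 6, 'c': 8}
m['e'] = m['c']+5 = 13 → {'d': 6, 'c': 8, 'e': 13}
m['u'] = m['e']+1 = 14 → {'d': 6, 'c': 8, 'e': 13, 'u': 14}
m['e']-m['d'] = 13-6 = 7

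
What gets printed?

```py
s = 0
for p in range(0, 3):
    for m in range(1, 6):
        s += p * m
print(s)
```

p=0,m=1: s = 0+0 = 0
p=0,m=2: s = 0+0 = 0
p=0,m=3: s = 0+0 = 0
p=0,m=4: s = 0+0 = 0
p=0,m=5: s = 0+0 = 0
p=1,m=1: s = 0+1 = 1
p=1,m=2: s = 1+2 = 3
p=1,m=3: s = 3+3 = 6
p=1,m=4: s = 6+4 = 10
p=1,m=5: s = 10+5 = 15
p=2,m=1: s = 15+2 = 17
p=2,m=2: s = 17+4 = 21
p=2,m=3: s = 21+6 = 27
p=2,m=4: s = 27+8 = 35
p=2,m=5: s = 35+10 = 45

45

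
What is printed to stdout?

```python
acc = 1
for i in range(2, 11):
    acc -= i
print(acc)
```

i=2: acc = 1-2 = -1
i=3: acc = (-1)-3 = -4
i=4: acc = (-4)-4 = -8
i=5: acc = (-8)-5 = -13
i=6: acc = (-13)-6 = -19
i=7: acc = (-19)-7 = -26
i=8: acc = (-26)-8 = -34
i=9: acc = (-34)-9 = -43
i=10: acc = (-43)-10 = -53

-53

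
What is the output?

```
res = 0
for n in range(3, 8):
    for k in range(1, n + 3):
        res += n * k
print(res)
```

n=3,k=1: res = 0+3 = 3
n=3,k=2: res = 3+6 = 9
n=3,k=3: res = 9+9 = 18
n=3,k=4: res = 18+12 = 30
n=3,k=5: res = 30+15 = 45
n=4,k=1: res = 45+4 = 49
n=4,k=2: res = 49+8 = 57
n=4,k=3: res = 57+12 = 69
n=4,k=4: res = 69+16 = 85
n=4,k=5: res = 85+20 = 105
n=4,k=6: res = 105+24 = 129
n=5,k=1: res = 129+5 = 134
n=5,k=2: res = 134+10 = 144
n=5,k=3: res = 144+15 = 159
n=5,k=4: res = 159+20 = 179
n=5,k=5: res = 179+25 = 204
n=5,k=6: res = 204+30 = 234
n=5,k=7: res = 234+35 = 269
n=6,k=1: res = 269+6 = 275
n=6,k=2: res = 275+12 = 287
n=6,k=3: res = 287+18 = 305
n=6,k=4: res = 305+24 = 329
n=6,k=5: res = 329+30 = 359
n=6,k=6: res = 359+36 = 395
n=6,k=7: res = 395+42 = 437
n=6,k=8: res = 437+48 = 485
n=7,k=1: res = 485+7 = 492
n=7,k=2: res = 492+14 = 506
n=7,k=3: res = 506+21 = 527
n=7,k=4: res = 527+28 = 555
n=7,k=5: res = 555+35 = 590
n=7,k=6: res = 590+42 = 632
n=7,k=7: res = 632+49 = 681
n=7,k=8: res = 681+56 = 737
n=7,k=9: res = 737+63 = 800

800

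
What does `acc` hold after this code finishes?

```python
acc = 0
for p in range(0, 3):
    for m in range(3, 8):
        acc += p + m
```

90

p=0,m=3: acc = 0+3 = 3
p=0,m=4: acc = 3+4 = 7
p=0,m=5: acc = 7+5 = 12
p=0,m=6: acc = 12+6 = 18
p=0,m=7: acc = 18+7 = 25
p=1,m=3: acc = 25+4 = 29
p=1,m=4: acc = 29+5 = 34
p=1,m=5: acc = 34+6 = 40
p=1,m=6: acc = 40+7 = 47
p=1,m=7: acc = 47+8 = 55
p=2,m=3: acc = 55+5 = 60
p=2,m=4: acc = 60+6 = 66
p=2,m=5: acc = 66+7 = 73
p=2,m=6: acc = 73+8 = 81
p=2,m=7: acc = 81+9 = 90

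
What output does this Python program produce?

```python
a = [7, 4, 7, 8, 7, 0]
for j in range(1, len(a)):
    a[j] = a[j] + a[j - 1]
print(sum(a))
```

j=1: a[1] = 4+7 = 11 → [7, 11, 7, 8, 7, 0]
j=2: a[2] = 7+11 = 18 → [7, 11, 18, 8, 7, 0]
j=3: a[3] = 8+18 = 26 → [7, 11, 18, 26, 7, 0]
j=4: a[4] = 7+26 = 33 → [7, 11, 18, 26, 33, 0]
j=5: a[5] = 0+33 = 33 → [7, 11, 18, 26, 33, 33]
sum = 128

128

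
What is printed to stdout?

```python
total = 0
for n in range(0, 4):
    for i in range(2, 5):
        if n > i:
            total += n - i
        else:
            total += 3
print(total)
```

34

n=0,i=2: not 0>2, total = 0+3 = 3
n=0,i=3: not 0>3, total = 3+3 = 6
n=0,i=4: not 0>4, total = 6+3 = 9
n=1,i=2: not 1>2, total = 9+3 = 12
n=1,i=3: not 1>3, total = 12+3 = 15
n=1,i=4: not 1>4, total = 15+3 = 18
n=2,i=2: not 2>2, total = 18+3 = 21
n=2,i=3: not 2>3, total = 21+3 = 24
n=2,i=4: not 2>4, total = 24+3 = 27
n=3,i=2: 3>2, total = 27+1 = 28
n=3,i=3: not 3>3, total = 28+3 = 31
n=3,i=4: not 3>4, total = 31+3 = 34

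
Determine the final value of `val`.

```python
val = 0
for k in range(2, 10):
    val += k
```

44

k=2: val = 0+2 = 2
k=3: val = 2+3 = 5
k=4: val = 5+4 = 9
k=5: val = 9+5 = 14
k=6: val = 14+6 = 20
k=7: val = 20+7 = 27
k=8: val = 27+8 = 35
k=9: val = 35+9 = 44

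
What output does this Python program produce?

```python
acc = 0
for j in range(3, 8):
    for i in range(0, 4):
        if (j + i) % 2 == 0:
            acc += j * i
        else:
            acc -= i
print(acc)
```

66

j=3,i=0: odd sum, acc = 0-0 = 0
j=3,i=1: even sum, acc = 0+3 = 3
j=3,i=2: odd sum, acc = 3-2 = 1
j=3,i=3: even sum, acc = 1+9 = 10
j=4,i=0: even sum, acc = 10+0 = 10
j=4,i=1: odd sum, acc = 10-1 = 9
j=4,i=2: even sum, acc = 9+8 = 17
j=4,i=3: odd sum, acc = 17-3 = 14
j=5,i=0: odd sum, acc = 14-0 = 14
j=5,i=1: even sum, acc = 14+5 = 19
j=5,i=2: odd sum, acc = 19-2 = 17
j=5,i=3: even sum, acc = 17+15 = 32
j=6,i=0: even sum, acc = 32+0 = 32
j=6,i=1: odd sum, acc = 32-1 = 31
j=6,i=2: even sum, acc = 31+12 = 43
j=6,i=3: odd sum, acc = 43-3 = 40
j=7,i=0: odd sum, acc = 40-0 = 40
j=7,i=1: even sum, acc = 40+7 = 47
j=7,i=2: odd sum, acc = 47-2 = 45
j=7,i=3: even sum, acc = 45+21 = 66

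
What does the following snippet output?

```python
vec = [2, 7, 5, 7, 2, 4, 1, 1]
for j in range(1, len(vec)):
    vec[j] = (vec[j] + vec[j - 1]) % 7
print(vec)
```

j=1: vec[1] = (7+2)%7 = 2 → [2, 2, 5, 7, 2, 4, 1, 1]
j=2: vec[2] = (5+2)%7 = 0 → [2, 2, 0, 7, 2, 4, 1, 1]
j=3: vec[3] = (7+0)%7 = 0 → [2, 2, 0, 0, 2, 4, 1, 1]
j=4: vec[4] = (2+0)%7 = 2 → [2, 2, 0, 0, 2, 4, 1, 1]
j=5: vec[5] = (4+2)%7 = 6 → [2, 2, 0, 0, 2, 6, 1, 1]
j=6: vec[6] = (1+6)%7 = 0 → [2, 2, 0, 0, 2, 6, 0, 1]
j=7: vec[7] = (1+0)%7 = 1 → [2, 2, 0, 0, 2, 6, 0, 1]

[2, 2, 0, 0, 2, 6, 0, 1]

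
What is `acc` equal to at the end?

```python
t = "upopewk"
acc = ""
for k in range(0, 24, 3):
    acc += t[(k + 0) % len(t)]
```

k=0: add t[0]='u' → 'u'
k=3: add t[3]='p' → 'up'
k=6: add t[6]='k' → 'upk'
k=9: add t[2]='o' → 'upko'
k=12: add t[5]='w' → 'upkow'
k=15: add t[1]='p' → 'upkowp'
k=18: add t[4]='e' → 'upkowpe'
k=21: add t[0]='u' → 'upkowpeu'

'upkowpeu'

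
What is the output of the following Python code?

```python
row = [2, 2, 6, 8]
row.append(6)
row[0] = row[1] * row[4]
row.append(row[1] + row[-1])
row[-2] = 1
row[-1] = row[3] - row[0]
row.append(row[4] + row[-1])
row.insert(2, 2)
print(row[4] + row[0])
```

append 6 → [2, 2, 6, 8, 6]
row[0] = row[1]*row[4] = 2*6 = 12 → [12, 2, 6, 8, 6]
append row[1]+row[-1] = 2+6 = 8 → [12, 2, 6, 8, 6, 8]
row[-2] = 1 → [12, 2, 6, 8, 1, 8]
row[-1] = row[3]-row[0] = 8-12 = -4 → [12, 2, 6, 8, 1, -4]
append row[4]+row[-1] = 1+(-4) = -3 → [12, 2, 6, 8, 1, -4, -3]
insert 2 at 2 → [12, 2, 2, 6, 8, 1, -4, -3]
row[4]+row[0] = 8+12 = 20

20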